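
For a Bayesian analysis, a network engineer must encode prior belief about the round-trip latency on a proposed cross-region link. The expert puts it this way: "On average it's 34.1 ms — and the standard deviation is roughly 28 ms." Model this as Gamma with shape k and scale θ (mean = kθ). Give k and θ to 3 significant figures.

k ≈ 1.48, θ ≈ 23

For Gamma(k, scale θ): mean = kθ, variance = kθ², so CV = 1/√k.
CV = SD/mean = 28/34.1 = 0.8211, hence k = 1/CV² = 1.48.
Then θ = mean/k = 34.1/1.48 = 23.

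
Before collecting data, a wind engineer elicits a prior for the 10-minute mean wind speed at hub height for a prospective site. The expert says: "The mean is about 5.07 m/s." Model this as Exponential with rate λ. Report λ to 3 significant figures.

λ ≈ 0.197

Exponential mean = 1/λ, so λ = 1/5.07 = 0.197.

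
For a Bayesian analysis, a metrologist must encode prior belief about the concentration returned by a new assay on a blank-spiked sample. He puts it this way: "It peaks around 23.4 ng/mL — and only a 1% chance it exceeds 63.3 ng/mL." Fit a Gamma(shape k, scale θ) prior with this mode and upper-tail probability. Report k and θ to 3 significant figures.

Gamma(k,θ) with k>1 has mode (k−1)θ, so θ = 23.4/(k−1).
Need P(X < 63.3) = 0.99 with θ tied to k this way. Start at k = 2, θ = 23.4: P(X<63.3) ≈ 0.752.
Too low — raise k to concentrate. Iterating converges to k ≈ 5.66.
Then θ = 23.4/(5.66−1) ≈ 5.02.

k ≈ 5.66, θ ≈ 5.02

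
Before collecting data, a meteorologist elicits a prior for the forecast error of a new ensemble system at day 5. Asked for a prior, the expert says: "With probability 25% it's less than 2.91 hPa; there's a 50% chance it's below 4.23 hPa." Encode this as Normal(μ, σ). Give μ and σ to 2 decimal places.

μ = 4.23, σ = 1.96

The p-quantile of Normal(μ,σ) is μ + z_p·σ, with z_{0.25} = -0.6745 and z_{0.5} = 0.
Eliminate σ: μ = (z₂·x₁ − z₁·x₂)/(z₂ − z₁) = (0·2.91 − (-0.6745)·4.23)/0.6745 = 4.23.
Then σ = (x₂ − x₁)/(z₂ − z₁) = (4.23 − 2.91)/0.6745 = 1.96.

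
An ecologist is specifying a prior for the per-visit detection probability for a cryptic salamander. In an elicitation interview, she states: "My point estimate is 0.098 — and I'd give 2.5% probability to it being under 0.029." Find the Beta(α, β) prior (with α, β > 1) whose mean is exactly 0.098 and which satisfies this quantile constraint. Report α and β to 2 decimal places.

With mean 0.098 fixed, write α = 0.098s, β = 0.902s where s = α+β.
Need P(θ < 0.029) = 0.025 under Beta(0.098s, 0.902s). Normal approximation: (q−m)/√(m(1−m)/s) ≈ z_{0.025} = -1.96, so s ≈ 0.098·0.902·(-1.96)²/(0.029−0.098)² = 71.3.
At s = 71.3: P(θ<0.029) ≈ 0.004. Adjusting to match 0.025 gives s ≈ 42.50.
So α = 0.098·42.50 ≈ 4.16, β = 0.902·42.50 ≈ 38.33.

α ≈ 4.16, β ≈ 38.33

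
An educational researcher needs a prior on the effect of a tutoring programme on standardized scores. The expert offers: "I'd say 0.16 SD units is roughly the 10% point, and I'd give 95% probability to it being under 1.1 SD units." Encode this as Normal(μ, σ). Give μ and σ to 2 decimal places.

The p-quantile of Normal(μ,σ) is μ + z_p·σ, with z_{0.1} = -1.282 and z_{0.95} = 1.645.
Eliminate σ: μ = (z₂·x₁ − z₁·x₂)/(z₂ − z₁) = (1.645·0.16 − (-1.282)·1.1)/2.926 = 0.57.
Then σ = (x₂ − x₁)/(z₂ − z₁) = (1.1 − 0.16)/2.926 = 0.32.

μ = 0.57, σ = 0.32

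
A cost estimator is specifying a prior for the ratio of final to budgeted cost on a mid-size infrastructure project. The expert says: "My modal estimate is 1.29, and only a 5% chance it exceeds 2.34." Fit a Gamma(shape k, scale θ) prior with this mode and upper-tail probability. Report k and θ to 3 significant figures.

k ≈ 8.86, θ ≈ 0.164

Gamma(k,θ) with k>1 has mode (k−1)θ, so θ = 1.29/(k−1).
Need P(X < 2.34) = 0.95 with θ tied to k this way. Start at k = 2, θ = 1.29: P(X<2.34) ≈ 0.541.
Too low — raise k to concentrate. Iterating converges to k ≈ 8.86.
Then θ = 1.29/(8.86−1) ≈ 0.164.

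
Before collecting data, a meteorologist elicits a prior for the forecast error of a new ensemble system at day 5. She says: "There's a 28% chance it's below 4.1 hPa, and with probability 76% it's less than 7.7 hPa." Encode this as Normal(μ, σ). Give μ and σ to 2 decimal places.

μ = 5.73, σ = 2.79

For Normal(μ,σ), the p-quantile is μ + z_p·σ. Here z_{0.28} = -0.5828, z_{0.76} = 0.7063.
So 4.1 = μ − 0.5828σ and 7.7 = μ + 0.7063σ.
Subtracting: σ = (7.7 − 4.1)/(0.7063 − (-0.5828)) = 2.79.
Then μ = 4.1 − (-0.5828)·2.79 = 5.73.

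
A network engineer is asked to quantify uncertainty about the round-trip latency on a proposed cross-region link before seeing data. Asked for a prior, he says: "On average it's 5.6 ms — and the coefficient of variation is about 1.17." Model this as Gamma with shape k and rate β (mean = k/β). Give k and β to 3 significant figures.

k ≈ 0.731, β ≈ 0.13

For Gamma(k, rate β): mean = k/β, variance = k/β², so CV = 1/√k.
CV = 1.17, hence k = 1/CV² = 0.731.
Then β = k/mean = 0.731/5.6 = 0.13.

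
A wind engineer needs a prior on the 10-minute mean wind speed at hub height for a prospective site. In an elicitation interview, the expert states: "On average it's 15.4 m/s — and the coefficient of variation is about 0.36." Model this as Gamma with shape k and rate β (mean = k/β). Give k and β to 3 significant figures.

k ≈ 7.72, β ≈ 0.501

For Gamma(k, rate β): mean = k/β, variance = k/β², so CV = 1/√k.
CV = 0.36, hence k = 1/CV² = 7.72.
Then β = k/mean = 7.72/15.4 = 0.501.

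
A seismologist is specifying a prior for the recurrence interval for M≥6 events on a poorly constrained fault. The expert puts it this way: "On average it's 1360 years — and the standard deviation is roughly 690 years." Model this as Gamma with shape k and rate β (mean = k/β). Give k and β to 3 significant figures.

For Gamma(k, rate β): mean = k/β, variance = k/β², so CV = 1/√k.
CV = SD/mean = 690/1360 = 0.5074, hence k = 1/CV² = 3.88.
Then β = k/mean = 3.88/1360 = 0.00286.

k ≈ 3.88, β ≈ 0.00286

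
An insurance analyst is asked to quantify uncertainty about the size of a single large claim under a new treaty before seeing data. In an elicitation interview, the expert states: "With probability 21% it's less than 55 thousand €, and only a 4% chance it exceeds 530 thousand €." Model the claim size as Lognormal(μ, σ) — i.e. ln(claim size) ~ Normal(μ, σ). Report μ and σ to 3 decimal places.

If T ~ Lognormal(μ,σ) then ln T ~ Normal(μ,σ), so the p-quantile of ln T is μ + z_p·σ.
ln(55) = 4.007 and ln(530) = 6.273; z_{0.21} = -0.8064, z_{0.96} = 1.751.
σ = (6.273 − 4.007)/(1.751 − (-0.8064)) = 0.886.
μ = 4.007 − (-0.8064)·0.886 = 4.722.

μ ≈ 4.722, σ ≈ 0.886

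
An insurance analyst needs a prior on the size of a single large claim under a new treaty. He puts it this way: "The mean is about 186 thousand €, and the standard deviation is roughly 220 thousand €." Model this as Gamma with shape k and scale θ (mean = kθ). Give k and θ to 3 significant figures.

For Gamma(k, scale θ): mean = kθ, variance = kθ², so CV = 1/√k.
CV = SD/mean = 220/186 = 1.183, hence k = 1/CV² = 0.715.
Then θ = mean/k = 186/0.715 = 260.

k ≈ 0.715, θ ≈ 260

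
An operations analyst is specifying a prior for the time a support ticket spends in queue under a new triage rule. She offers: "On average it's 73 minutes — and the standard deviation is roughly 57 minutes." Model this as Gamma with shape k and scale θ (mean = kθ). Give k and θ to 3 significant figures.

k ≈ 1.64, θ ≈ 44.5

For Gamma(k, scale θ): mean = kθ, variance = kθ², so CV = 1/√k.
CV = SD/mean = 57/73 = 0.7808, hence k = 1/CV² = 1.64.
Then θ = mean/k = 73/1.64 = 44.5.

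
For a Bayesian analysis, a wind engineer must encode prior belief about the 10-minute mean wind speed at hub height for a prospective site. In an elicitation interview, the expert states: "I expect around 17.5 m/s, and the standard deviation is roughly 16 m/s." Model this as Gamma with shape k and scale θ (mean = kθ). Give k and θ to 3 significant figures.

For Gamma(k, scale θ): mean = kθ, variance = kθ², so CV = 1/√k.
CV = SD/mean = 16/17.5 = 0.9143, hence k = 1/CV² = 1.2.
Then θ = mean/k = 17.5/1.2 = 14.6.

k ≈ 1.2, θ ≈ 14.6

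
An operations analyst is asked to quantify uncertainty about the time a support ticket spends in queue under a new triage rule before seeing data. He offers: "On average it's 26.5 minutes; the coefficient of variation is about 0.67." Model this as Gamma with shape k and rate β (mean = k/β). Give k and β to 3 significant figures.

k ≈ 2.23, β ≈ 0.0841

For Gamma(k, rate β): mean = k/β, variance = k/β², so CV = 1/√k.
CV = 0.67, hence k = 1/CV² = 2.23.
Then β = k/mean = 2.23/26.5 = 0.0841.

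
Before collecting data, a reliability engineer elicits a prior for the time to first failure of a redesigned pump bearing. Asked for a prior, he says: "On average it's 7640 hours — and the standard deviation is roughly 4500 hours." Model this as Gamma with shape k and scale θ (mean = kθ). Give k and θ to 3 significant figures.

k ≈ 2.88, θ ≈ 2650

For Gamma(k, scale θ): mean = kθ, variance = kθ², so CV = 1/√k.
CV = SD/mean = 4500/7640 = 0.589, hence k = 1/CV² = 2.88.
Then θ = mean/k = 7640/2.88 = 2650.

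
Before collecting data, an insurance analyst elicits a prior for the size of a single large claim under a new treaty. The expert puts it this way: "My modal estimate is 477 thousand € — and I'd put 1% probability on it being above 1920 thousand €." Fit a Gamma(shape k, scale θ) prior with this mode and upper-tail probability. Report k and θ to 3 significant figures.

k ≈ 3.15, θ ≈ 222

Gamma(k,θ) with k>1 has mode (k−1)θ, so θ = 477/(k−1).
Need P(X < 1920) = 0.99 with θ tied to k this way. Start at k = 2, θ = 477: P(X<1920) ≈ 0.910.
Too low — raise k to concentrate. Iterating converges to k ≈ 3.15.
Then θ = 477/(3.15−1) ≈ 222.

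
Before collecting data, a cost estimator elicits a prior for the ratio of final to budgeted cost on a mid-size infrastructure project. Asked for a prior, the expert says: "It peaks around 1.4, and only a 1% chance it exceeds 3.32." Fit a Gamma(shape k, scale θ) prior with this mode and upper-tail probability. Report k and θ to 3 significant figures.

Gamma(k,θ) with k>1 has mode (k−1)θ, so θ = 1.4/(k−1).
Need P(X < 3.32) = 0.99 with θ tied to k this way. Start at k = 2, θ = 1.4: P(X<3.32) ≈ 0.685.
Too low — raise k to concentrate. Iterating converges to k ≈ 7.37.
Then θ = 1.4/(7.37−1) ≈ 0.22.

k ≈ 7.37, θ ≈ 0.22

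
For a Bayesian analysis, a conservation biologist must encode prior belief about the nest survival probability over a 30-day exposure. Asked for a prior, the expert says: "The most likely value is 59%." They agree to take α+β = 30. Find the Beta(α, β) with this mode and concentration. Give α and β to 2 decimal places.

α = 17.52, β = 12.48

For α,β > 1 the Beta mode is (α−1)/(α+β−2). With α+β = 30, the mode is (α−1)/28.
Set (α−1)/28 = 0.59 → α = 1 + 0.59·28 = 17.52.
β = 30 − α = 12.48.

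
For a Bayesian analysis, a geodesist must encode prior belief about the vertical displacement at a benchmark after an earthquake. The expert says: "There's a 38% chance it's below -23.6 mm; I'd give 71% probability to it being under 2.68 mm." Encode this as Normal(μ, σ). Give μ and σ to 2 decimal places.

μ = -14.25, σ = 30.60

For Normal(μ,σ), the p-quantile is μ + z_p·σ. Here z_{0.38} = -0.3055, z_{0.71} = 0.5534.
So -23.6 = μ − 0.3055σ and 2.68 = μ + 0.5534σ.
Subtracting: σ = (2.68 − -23.6)/(0.5534 − (-0.3055)) = 30.60.
Then μ = -23.6 − (-0.3055)·30.60 = -14.25.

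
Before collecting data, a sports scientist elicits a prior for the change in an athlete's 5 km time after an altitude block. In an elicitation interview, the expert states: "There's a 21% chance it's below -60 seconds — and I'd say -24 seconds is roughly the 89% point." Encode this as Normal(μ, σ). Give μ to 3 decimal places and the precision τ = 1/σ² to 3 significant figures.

μ = -45.720, τ = 0.00319

The p-quantile of Normal(μ,σ) is μ + z_p·σ, with z_{0.21} = -0.8064 and z_{0.89} = 1.227.
Eliminate σ: μ = (z₂·x₁ − z₁·x₂)/(z₂ − z₁) = (1.227·-60 − (-0.8064)·-24)/2.033 = -45.720.
Then σ = (x₂ − x₁)/(z₂ − z₁) = (-24 − -60)/2.033 = 17.708.
Precision τ = 1/σ² = 1/17.71² = 0.00319.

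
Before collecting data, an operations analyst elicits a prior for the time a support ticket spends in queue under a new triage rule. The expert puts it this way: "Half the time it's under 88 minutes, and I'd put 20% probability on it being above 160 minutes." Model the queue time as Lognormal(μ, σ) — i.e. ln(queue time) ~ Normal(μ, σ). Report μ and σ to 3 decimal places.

μ ≈ 4.477, σ ≈ 0.710

If T ~ Lognormal(μ,σ) then ln T ~ Normal(μ,σ), so the p-quantile of ln T is μ + z_p·σ.
ln(88) = 4.477 and ln(160) = 5.075; z_{0.5} = 0, z_{0.8} = 0.8416.
σ = (5.075 − 4.477)/(0.8416 − (0)) = 0.710.
μ = 4.477 − (0)·0.710 = 4.477.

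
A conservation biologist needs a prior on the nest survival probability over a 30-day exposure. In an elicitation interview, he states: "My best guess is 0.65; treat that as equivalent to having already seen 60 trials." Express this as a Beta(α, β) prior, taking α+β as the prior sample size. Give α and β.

α = 39, β = 21

Under the effective-sample-size interpretation, Beta(α, β) has prior mean α/(α+β) and prior sample size α+β.
So α+β = 60 and α/(α+β) = 0.65, giving α = 0.65·60 = 39 and β = 60 − 39 = 21.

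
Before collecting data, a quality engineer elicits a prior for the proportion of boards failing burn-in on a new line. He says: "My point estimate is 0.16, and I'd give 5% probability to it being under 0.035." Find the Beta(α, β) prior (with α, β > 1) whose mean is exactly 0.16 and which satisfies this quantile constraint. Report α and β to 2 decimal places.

With mean 0.16 fixed, write α = 0.16s, β = 0.84s where s = α+β.
Need P(θ < 0.035) = 0.05 under Beta(0.16s, 0.84s). Normal approximation: (q−m)/√(m(1−m)/s) ≈ z_{0.05} = -1.64, so s ≈ 0.16·0.84·(-1.64)²/(0.035−0.16)² = 23.3.
At s = 23.3: P(θ<0.035) ≈ 0.012. Adjusting to match 0.05 gives s ≈ 13.58.
So α = 0.16·13.58 ≈ 2.17, β = 0.84·13.58 ≈ 11.41.

α ≈ 2.17, β ≈ 11.41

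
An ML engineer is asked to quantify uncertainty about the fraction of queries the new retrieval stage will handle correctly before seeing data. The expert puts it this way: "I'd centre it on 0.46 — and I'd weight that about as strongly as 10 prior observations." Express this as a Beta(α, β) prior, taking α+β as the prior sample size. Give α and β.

Under the effective-sample-size interpretation, Beta(α, β) has prior mean α/(α+β) and prior sample size α+β.
So α+β = 10 and α/(α+β) = 0.46, giving α = 0.46·10 = 4.6 and β = 10 − 4.6 = 5.4.

α = 4.6, β = 5.4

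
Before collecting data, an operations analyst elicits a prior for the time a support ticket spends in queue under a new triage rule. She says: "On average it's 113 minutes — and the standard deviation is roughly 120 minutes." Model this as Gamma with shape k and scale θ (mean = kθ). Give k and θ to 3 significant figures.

k ≈ 0.887, θ ≈ 127

For Gamma(k, scale θ): mean = kθ, variance = kθ², so CV = 1/√k.
CV = SD/mean = 120/113 = 1.062, hence k = 1/CV² = 0.887.
Then θ = mean/k = 113/0.887 = 127.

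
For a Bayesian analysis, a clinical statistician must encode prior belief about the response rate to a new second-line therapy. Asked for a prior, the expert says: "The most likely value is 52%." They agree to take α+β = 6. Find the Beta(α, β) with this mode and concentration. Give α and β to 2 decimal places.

For α,β > 1 the Beta mode is (α−1)/(α+β−2). With α+β = 6, the mode is (α−1)/4.
Set (α−1)/4 = 0.52 → α = 1 + 0.52·4 = 3.08.
β = 6 − α = 2.92.

α = 3.08, β = 2.92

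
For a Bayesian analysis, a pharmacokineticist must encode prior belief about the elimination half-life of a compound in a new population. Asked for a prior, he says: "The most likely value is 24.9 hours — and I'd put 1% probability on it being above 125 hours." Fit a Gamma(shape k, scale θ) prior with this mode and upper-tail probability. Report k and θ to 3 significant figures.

Gamma(k,θ) with k>1 has mode (k−1)θ, so θ = 24.9/(k−1).
Need P(X < 125) = 0.99 with θ tied to k this way. Start at k = 2, θ = 24.9: P(X<125) ≈ 0.960.
Too low — raise k to concentrate. Iterating converges to k ≈ 2.5.
Then θ = 24.9/(2.5−1) ≈ 16.6.

k ≈ 2.5, θ ≈ 16.6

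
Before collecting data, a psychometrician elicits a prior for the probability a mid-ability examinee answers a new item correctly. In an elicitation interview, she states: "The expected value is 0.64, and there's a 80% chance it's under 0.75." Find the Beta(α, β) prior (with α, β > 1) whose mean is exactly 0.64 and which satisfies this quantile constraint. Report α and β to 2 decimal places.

With mean 0.64 fixed, write α = 0.64s, β = 0.36s where s = α+β.
Need P(θ < 0.75) = 0.8 under Beta(0.64s, 0.36s). Normal approximation: (q−m)/√(m(1−m)/s) ≈ z_{0.8} = 0.842, so s ≈ 0.64·0.36·(0.842)²/(0.75−0.64)² = 13.5.
At s = 13.5: P(θ<0.75) ≈ 0.796. Adjusting to match 0.8 gives s ≈ 13.93.
So α = 0.64·13.93 ≈ 8.92, β = 0.36·13.93 ≈ 5.02.

α ≈ 8.92, β ≈ 5.02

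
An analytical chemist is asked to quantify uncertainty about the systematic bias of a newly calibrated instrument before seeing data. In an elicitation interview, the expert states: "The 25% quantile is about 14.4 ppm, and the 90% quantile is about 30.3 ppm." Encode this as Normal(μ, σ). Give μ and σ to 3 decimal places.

The p-quantile of Normal(μ,σ) is μ + z_p·σ, with z_{0.25} = -0.6745 and z_{0.9} = 1.282.
Eliminate σ: μ = (z₂·x₁ − z₁·x₂)/(z₂ − z₁) = (1.282·14.4 − (-0.6745)·30.3)/1.956 = 19.883.
Then σ = (x₂ − x₁)/(z₂ − z₁) = (30.3 − 14.4)/1.956 = 8.129.

μ = 19.883, σ = 8.129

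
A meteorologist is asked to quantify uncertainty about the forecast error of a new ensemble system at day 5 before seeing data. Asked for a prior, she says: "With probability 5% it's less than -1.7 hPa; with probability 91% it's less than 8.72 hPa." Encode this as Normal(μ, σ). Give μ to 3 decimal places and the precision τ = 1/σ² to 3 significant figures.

μ = 4.041, τ = 0.0821

The p-quantile of Normal(μ,σ) is μ + z_p·σ, with z_{0.05} = -1.645 and z_{0.91} = 1.341.
Eliminate σ: μ = (z₂·x₁ − z₁·x₂)/(z₂ − z₁) = (1.341·-1.7 − (-1.645)·8.72)/2.986 = 4.041.
Then σ = (x₂ − x₁)/(z₂ − z₁) = (8.72 − -1.7)/2.986 = 3.490.
Precision τ = 1/σ² = 1/3.49² = 0.0821.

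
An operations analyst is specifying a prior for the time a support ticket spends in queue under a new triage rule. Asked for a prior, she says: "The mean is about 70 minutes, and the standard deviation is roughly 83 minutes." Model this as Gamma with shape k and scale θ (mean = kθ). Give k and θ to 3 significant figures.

k ≈ 0.711, θ ≈ 98.4

For Gamma(k, scale θ): mean = kθ, variance = kθ², so CV = 1/√k.
CV = SD/mean = 83/70 = 1.186, hence k = 1/CV² = 0.711.
Then θ = mean/k = 70/0.711 = 98.4.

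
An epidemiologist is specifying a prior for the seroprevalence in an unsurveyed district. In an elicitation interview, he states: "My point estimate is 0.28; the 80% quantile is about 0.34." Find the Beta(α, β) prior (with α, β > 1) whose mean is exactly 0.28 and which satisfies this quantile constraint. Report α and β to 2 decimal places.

With mean 0.28 fixed, write α = 0.28s, β = 0.72s where s = α+β.
Need P(θ < 0.34) = 0.8 under Beta(0.28s, 0.72s). Normal approximation: (q−m)/√(m(1−m)/s) ≈ z_{0.8} = 0.842, so s ≈ 0.28·0.72·(0.842)²/(0.34−0.28)² = 39.7.
At s = 39.7: P(θ<0.34) ≈ 0.804. Adjusting to match 0.8 gives s ≈ 38.07.
So α = 0.28·38.07 ≈ 10.66, β = 0.72·38.07 ≈ 27.41.

α ≈ 10.66, β ≈ 27.41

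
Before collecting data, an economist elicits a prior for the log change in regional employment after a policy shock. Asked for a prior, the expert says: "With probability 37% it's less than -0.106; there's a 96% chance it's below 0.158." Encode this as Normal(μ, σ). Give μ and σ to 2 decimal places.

μ = -0.06, σ = 0.13

For Normal(μ,σ), the p-quantile is μ + z_p·σ. Here z_{0.37} = -0.3319, z_{0.96} = 1.751.
So -0.106 = μ − 0.3319σ and 0.158 = μ + 1.751σ.
Subtracting: σ = (0.158 − -0.106)/(1.751 − (-0.3319)) = 0.13.
Then μ = -0.106 − (-0.3319)·0.13 = -0.06.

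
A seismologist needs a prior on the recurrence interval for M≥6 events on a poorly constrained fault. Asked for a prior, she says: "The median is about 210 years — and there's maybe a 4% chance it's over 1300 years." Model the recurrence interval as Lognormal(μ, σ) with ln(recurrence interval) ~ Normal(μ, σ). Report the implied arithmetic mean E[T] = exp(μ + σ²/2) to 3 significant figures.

E[T] ≈ 361 years

If T ~ Lognormal(μ,σ) then ln T ~ Normal(μ,σ), so the p-quantile of ln T is μ + z_p·σ.
ln(210) = 5.347 and ln(1300) = 7.17; z_{0.5} = 0, z_{0.96} = 1.751.
σ = (7.17 − 5.347)/(1.751 − (0)) = 1.041.
μ = 5.347 − (0)·1.041 = 5.347.
E[T] = exp(μ + σ²/2) = exp(5.347 + 0.5422) = 361 years.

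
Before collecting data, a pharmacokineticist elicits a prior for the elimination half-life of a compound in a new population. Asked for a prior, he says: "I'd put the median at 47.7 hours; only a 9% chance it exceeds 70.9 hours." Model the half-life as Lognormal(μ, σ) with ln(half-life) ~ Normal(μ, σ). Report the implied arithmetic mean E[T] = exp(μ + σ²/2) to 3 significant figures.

If T ~ Lognormal(μ,σ) then ln T ~ Normal(μ,σ), so the p-quantile of ln T is μ + z_p·σ.
ln(47.7) = 3.865 and ln(70.9) = 4.261; z_{0.5} = 0, z_{0.91} = 1.341.
σ = (4.261 − 3.865)/(1.341 − (0)) = 0.296.
μ = 3.865 − (0)·0.296 = 3.865.
E[T] = exp(μ + σ²/2) = exp(3.865 + 0.0437) = 49.8 hours.

E[T] ≈ 49.8 hours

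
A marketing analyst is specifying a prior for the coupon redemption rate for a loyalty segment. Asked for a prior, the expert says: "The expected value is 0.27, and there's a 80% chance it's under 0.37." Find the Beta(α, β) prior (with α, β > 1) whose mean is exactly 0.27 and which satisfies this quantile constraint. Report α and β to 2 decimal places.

With mean 0.27 fixed, write α = 0.27s, β = 0.73s where s = α+β.
Need P(θ < 0.37) = 0.8 under Beta(0.27s, 0.73s). Normal approximation: (q−m)/√(m(1−m)/s) ≈ z_{0.8} = 0.842, so s ≈ 0.27·0.73·(0.842)²/(0.37−0.27)² = 14.0.
At s = 14.0: P(θ<0.37) ≈ 0.808. Adjusting to match 0.8 gives s ≈ 12.87.
So α = 0.27·12.87 ≈ 3.48, β = 0.73·12.87 ≈ 9.40.

α ≈ 3.48, β ≈ 9.40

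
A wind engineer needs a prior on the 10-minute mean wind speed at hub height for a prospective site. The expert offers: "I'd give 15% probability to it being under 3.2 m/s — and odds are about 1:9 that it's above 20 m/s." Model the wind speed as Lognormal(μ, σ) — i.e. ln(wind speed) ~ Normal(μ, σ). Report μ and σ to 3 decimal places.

If T ~ Lognormal(μ,σ) then ln T ~ Normal(μ,σ), so the p-quantile of ln T is μ + z_p·σ.
ln(3.2) = 1.163 and ln(20) = 2.996; z_{0.15} = -1.036, z_{0.9} = 1.282.
σ = (2.996 − 1.163)/(1.282 − (-1.036)) = 0.791.
μ = 1.163 − (-1.036)·0.791 = 1.983.

μ ≈ 1.983, σ ≈ 0.791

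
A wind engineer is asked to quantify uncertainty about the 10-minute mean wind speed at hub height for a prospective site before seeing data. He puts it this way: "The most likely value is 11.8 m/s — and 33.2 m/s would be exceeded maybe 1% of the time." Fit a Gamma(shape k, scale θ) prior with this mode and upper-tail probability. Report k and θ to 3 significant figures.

k ≈ 5.27, θ ≈ 2.76

Gamma(k,θ) with k>1 has mode (k−1)θ, so θ = 11.8/(k−1).
Need P(X < 33.2) = 0.99 with θ tied to k this way. Start at k = 2, θ = 11.8: P(X<33.2) ≈ 0.771.
Too low — raise k to concentrate. Iterating converges to k ≈ 5.27.
Then θ = 11.8/(5.27−1) ≈ 2.76.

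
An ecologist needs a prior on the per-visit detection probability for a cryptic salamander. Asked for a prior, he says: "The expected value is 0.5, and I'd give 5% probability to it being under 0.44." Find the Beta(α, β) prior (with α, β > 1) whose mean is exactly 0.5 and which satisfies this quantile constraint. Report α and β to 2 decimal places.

α ≈ 93.51, β ≈ 93.51

With mean 0.5 fixed, write α = 0.5s, β = 0.5s where s = α+β.
Need P(θ < 0.44) = 0.05 under Beta(0.5s, 0.5s). Normal approximation: (q−m)/√(m(1−m)/s) ≈ z_{0.05} = -1.64, so s ≈ 0.5·0.5·(-1.64)²/(0.44−0.5)² = 187.9.
At s = 187.9: P(θ<0.44) ≈ 0.050. Adjusting to match 0.05 gives s ≈ 187.03.
So α = 0.5·187.03 ≈ 93.51, β = 0.5·187.03 ≈ 93.51.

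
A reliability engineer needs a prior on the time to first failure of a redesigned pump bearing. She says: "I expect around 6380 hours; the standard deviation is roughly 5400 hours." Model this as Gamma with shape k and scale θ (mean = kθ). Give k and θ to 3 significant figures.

For Gamma(k, scale θ): mean = kθ, variance = kθ², so CV = 1/√k.
CV = SD/mean = 5400/6380 = 0.8464, hence k = 1/CV² = 1.4.
Then θ = mean/k = 6380/1.4 = 4570.

k ≈ 1.4, θ ≈ 4570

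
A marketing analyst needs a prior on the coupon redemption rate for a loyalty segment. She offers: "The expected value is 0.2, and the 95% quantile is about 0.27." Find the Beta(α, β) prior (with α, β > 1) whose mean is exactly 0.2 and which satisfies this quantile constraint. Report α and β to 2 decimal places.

With mean 0.2 fixed, write α = 0.2s, β = 0.8s where s = α+β.
Need P(θ < 0.27) = 0.95 under Beta(0.2s, 0.8s). Normal approximation: (q−m)/√(m(1−m)/s) ≈ z_{0.95} = 1.64, so s ≈ 0.2·0.8·(1.64)²/(0.27−0.2)² = 88.3.
At s = 88.3: P(θ<0.27) ≈ 0.943. Adjusting to match 0.95 gives s ≈ 96.62.
So α = 0.2·96.62 ≈ 19.32, β = 0.8·96.62 ≈ 77.30.

α ≈ 19.32, β ≈ 77.30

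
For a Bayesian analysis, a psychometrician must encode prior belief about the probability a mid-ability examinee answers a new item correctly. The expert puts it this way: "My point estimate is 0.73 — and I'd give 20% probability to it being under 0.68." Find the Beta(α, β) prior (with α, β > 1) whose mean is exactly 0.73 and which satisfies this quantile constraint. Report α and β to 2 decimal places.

α ≈ 39.30, β ≈ 14.54

With mean 0.73 fixed, write α = 0.73s, β = 0.27s where s = α+β.
Need P(θ < 0.68) = 0.2 under Beta(0.73s, 0.27s). Normal approximation: (q−m)/√(m(1−m)/s) ≈ z_{0.2} = -0.842, so s ≈ 0.73·0.27·(-0.842)²/(0.68−0.73)² = 55.8.
At s = 55.8: P(θ<0.68) ≈ 0.196. Adjusting to match 0.2 gives s ≈ 53.84.
So α = 0.73·53.84 ≈ 39.30, β = 0.27·53.84 ≈ 14.54.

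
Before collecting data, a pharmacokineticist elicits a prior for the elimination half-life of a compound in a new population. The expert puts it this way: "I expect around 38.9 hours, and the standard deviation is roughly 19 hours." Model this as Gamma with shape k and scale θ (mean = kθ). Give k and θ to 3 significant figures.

k ≈ 4.19, θ ≈ 9.28

For Gamma(k, scale θ): mean = kθ, variance = kθ², so CV = 1/√k.
CV = SD/mean = 19/38.9 = 0.4884, hence k = 1/CV² = 4.19.
Then θ = mean/k = 38.9/4.19 = 9.28.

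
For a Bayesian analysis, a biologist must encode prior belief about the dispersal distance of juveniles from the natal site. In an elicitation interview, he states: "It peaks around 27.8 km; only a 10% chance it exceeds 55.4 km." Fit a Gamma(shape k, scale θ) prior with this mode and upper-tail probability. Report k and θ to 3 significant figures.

k ≈ 5.03, θ ≈ 6.89

Gamma(k,θ) with k>1 has mode (k−1)θ, so θ = 27.8/(k−1).
Need P(X < 55.4) = 0.9 with θ tied to k this way. Start at k = 2, θ = 27.8: P(X<55.4) ≈ 0.592.
Too low — raise k to concentrate. Iterating converges to k ≈ 5.03.
Then θ = 27.8/(5.03−1) ≈ 6.89.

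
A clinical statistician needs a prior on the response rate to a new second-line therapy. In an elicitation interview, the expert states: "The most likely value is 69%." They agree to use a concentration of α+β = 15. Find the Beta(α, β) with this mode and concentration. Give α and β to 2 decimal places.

α = 9.97, β = 5.03

For α,β > 1 the Beta mode is (α−1)/(α+β−2). With α+β = 15, the mode is (α−1)/13.
Set (α−1)/13 = 0.69 → α = 1 + 0.69·13 = 9.97.
β = 15 − α = 5.03.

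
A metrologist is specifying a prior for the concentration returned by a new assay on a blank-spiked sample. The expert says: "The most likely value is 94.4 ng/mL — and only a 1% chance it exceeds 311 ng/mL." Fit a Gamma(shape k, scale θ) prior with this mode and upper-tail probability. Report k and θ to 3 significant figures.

Gamma(k,θ) with k>1 has mode (k−1)θ, so θ = 94.4/(k−1).
Need P(X < 311) = 0.99 with θ tied to k this way. Start at k = 2, θ = 94.4: P(X<311) ≈ 0.841.
Too low — raise k to concentrate. Iterating converges to k ≈ 4.09.
Then θ = 94.4/(4.09−1) ≈ 30.5.

k ≈ 4.09, θ ≈ 30.5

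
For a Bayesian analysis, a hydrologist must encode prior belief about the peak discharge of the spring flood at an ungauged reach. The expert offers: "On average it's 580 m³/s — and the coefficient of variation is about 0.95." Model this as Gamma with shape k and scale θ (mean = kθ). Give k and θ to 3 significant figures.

k ≈ 1.11, θ ≈ 523

For Gamma(k, scale θ): mean = kθ, variance = kθ², so CV = 1/√k.
CV = 0.95, hence k = 1/CV² = 1.11.
Then θ = mean/k = 580/1.11 = 523.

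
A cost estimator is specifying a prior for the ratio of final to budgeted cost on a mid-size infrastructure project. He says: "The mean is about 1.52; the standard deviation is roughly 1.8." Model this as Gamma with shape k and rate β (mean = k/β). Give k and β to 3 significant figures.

k ≈ 0.713, β ≈ 0.469

For Gamma(k, rate β): mean = k/β, variance = k/β², so CV = 1/√k.
CV = SD/mean = 1.8/1.52 = 1.184, hence k = 1/CV² = 0.713.
Then β = k/mean = 0.713/1.52 = 0.469.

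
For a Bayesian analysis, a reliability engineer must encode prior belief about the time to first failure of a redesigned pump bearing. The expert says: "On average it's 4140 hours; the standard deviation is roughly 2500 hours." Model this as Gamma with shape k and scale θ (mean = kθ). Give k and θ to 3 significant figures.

k ≈ 2.74, θ ≈ 1510

For Gamma(k, scale θ): mean = kθ, variance = kθ², so CV = 1/√k.
CV = SD/mean = 2500/4140 = 0.6039, hence k = 1/CV² = 2.74.
Then θ = mean/k = 4140/2.74 = 1510.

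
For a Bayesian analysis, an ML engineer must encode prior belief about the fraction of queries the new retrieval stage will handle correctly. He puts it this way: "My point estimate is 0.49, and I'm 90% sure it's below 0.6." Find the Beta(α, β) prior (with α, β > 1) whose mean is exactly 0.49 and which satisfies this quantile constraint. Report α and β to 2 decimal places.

α ≈ 16.50, β ≈ 17.17

With mean 0.49 fixed, write α = 0.49s, β = 0.51s where s = α+β.
Need P(θ < 0.6) = 0.9 under Beta(0.49s, 0.51s). Normal approximation: (q−m)/√(m(1−m)/s) ≈ z_{0.9} = 1.28, so s ≈ 0.49·0.51·(1.28)²/(0.6−0.49)² = 33.9.
At s = 33.9: P(θ<0.6) ≈ 0.901. Adjusting to match 0.9 gives s ≈ 33.67.
So α = 0.49·33.67 ≈ 16.50, β = 0.51·33.67 ≈ 17.17.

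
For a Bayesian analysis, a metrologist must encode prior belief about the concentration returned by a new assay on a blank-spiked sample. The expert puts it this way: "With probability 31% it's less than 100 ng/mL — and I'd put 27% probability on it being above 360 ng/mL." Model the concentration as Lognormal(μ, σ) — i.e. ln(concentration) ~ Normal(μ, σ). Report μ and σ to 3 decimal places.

If T ~ Lognormal(μ,σ) then ln T ~ Normal(μ,σ), so the p-quantile of ln T is μ + z_p·σ.
ln(100) = 4.605 and ln(360) = 5.886; z_{0.31} = -0.4959, z_{0.73} = 0.6128.
σ = (5.886 − 4.605)/(0.6128 − (-0.4959)) = 1.155.
μ = 4.605 − (-0.4959)·1.155 = 5.178.

μ ≈ 5.178, σ ≈ 1.155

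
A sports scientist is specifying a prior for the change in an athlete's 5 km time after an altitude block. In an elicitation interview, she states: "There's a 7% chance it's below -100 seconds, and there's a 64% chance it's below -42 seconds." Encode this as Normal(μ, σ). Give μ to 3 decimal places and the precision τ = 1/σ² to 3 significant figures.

For Normal(μ,σ), the p-quantile is μ + z_p·σ. Here z_{0.07} = -1.476, z_{0.64} = 0.3585.
So -100 = μ − 1.476σ and -42 = μ + 0.3585σ.
Subtracting: σ = (-42 − -100)/(0.3585 − (-1.476)) = 31.621.
Then μ = -100 − (-1.476)·31.621 = -53.335.
Precision τ = 1/σ² = 1/31.62² = 0.001.

μ = -53.335, τ = 0.001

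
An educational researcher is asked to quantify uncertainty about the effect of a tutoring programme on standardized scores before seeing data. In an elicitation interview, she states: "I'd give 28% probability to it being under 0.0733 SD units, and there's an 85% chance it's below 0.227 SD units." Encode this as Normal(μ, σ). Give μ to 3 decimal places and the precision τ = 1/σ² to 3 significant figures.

The p-quantile of Normal(μ,σ) is μ + z_p·σ, with z_{0.28} = -0.5828 and z_{0.85} = 1.036.
Eliminate σ: μ = (z₂·x₁ − z₁·x₂)/(z₂ − z₁) = (1.036·0.0733 − (-0.5828)·0.227)/1.619 = 0.129.
Then σ = (x₂ − x₁)/(z₂ − z₁) = (0.227 − 0.0733)/1.619 = 0.095.
Precision τ = 1/σ² = 1/0.09492² = 111.

μ = 0.129, τ = 111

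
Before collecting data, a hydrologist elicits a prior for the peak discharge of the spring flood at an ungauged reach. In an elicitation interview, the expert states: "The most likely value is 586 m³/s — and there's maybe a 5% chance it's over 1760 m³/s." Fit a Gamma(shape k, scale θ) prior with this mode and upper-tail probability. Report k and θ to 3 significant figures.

k ≈ 3.19, θ ≈ 267

Gamma(k,θ) with k>1 has mode (k−1)θ, so θ = 586/(k−1).
Need P(X < 1760) = 0.95 with θ tied to k this way. Start at k = 2, θ = 586: P(X<1760) ≈ 0.801.
Too low — raise k to concentrate. Iterating converges to k ≈ 3.19.
Then θ = 586/(3.19−1) ≈ 267.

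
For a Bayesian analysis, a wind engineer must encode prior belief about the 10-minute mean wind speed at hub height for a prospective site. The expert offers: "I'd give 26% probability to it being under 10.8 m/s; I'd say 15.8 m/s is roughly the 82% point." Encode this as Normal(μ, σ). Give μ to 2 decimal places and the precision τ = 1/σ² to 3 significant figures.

μ = 12.86, τ = 0.0972

The p-quantile of Normal(μ,σ) is μ + z_p·σ, with z_{0.26} = -0.6433 and z_{0.82} = 0.9154.
Eliminate σ: μ = (z₂·x₁ − z₁·x₂)/(z₂ − z₁) = (0.9154·10.8 − (-0.6433)·15.8)/1.559 = 12.86.
Then σ = (x₂ − x₁)/(z₂ − z₁) = (15.8 − 10.8)/1.559 = 3.21.
Precision τ = 1/σ² = 1/3.208² = 0.0972.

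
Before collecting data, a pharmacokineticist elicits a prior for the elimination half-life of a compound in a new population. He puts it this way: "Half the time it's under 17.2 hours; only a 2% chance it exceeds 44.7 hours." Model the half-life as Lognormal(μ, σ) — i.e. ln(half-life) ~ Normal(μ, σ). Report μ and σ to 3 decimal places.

μ ≈ 2.845, σ ≈ 0.465

If T ~ Lognormal(μ,σ) then ln T ~ Normal(μ,σ), so the p-quantile of ln T is μ + z_p·σ.
ln(17.2) = 2.845 and ln(44.7) = 3.8; z_{0.5} = 0, z_{0.98} = 2.054.
σ = (3.8 − 2.845)/(2.054 − (0)) = 0.465.
μ = 2.845 − (0)·0.465 = 2.845.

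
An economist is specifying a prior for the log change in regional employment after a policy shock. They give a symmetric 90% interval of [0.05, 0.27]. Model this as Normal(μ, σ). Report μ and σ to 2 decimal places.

A symmetric 90% interval runs μ ± z·σ with z = 1.645.
Half-width = 0.11, so σ = 0.11/1.645 = 0.07.
μ is the interval midpoint, 0.16.

μ = 0.16, σ = 0.07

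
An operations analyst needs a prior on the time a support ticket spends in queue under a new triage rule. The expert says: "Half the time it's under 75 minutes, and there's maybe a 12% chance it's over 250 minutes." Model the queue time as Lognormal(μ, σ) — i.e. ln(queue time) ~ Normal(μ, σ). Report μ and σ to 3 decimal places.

μ ≈ 4.317, σ ≈ 1.025

If T ~ Lognormal(μ,σ) then ln T ~ Normal(μ,σ), so the p-quantile of ln T is μ + z_p·σ.
ln(75) = 4.317 and ln(250) = 5.521; z_{0.5} = 0, z_{0.88} = 1.175.
σ = (5.521 − 4.317)/(1.175 − (0)) = 1.025.
μ = 4.317 − (0)·1.025 = 4.317.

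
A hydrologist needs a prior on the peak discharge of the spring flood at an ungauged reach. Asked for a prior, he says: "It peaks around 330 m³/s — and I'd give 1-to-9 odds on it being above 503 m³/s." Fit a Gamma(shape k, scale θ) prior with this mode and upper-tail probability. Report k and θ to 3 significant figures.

k ≈ 11.5, θ ≈ 31.4

Gamma(k,θ) with k>1 has mode (k−1)θ, so θ = 330/(k−1).
Need P(X < 503) = 0.9 with θ tied to k this way. Start at k = 2, θ = 330: P(X<503) ≈ 0.450.
Too low — raise k to concentrate. Iterating converges to k ≈ 11.5.
Then θ = 330/(11.5−1) ≈ 31.4.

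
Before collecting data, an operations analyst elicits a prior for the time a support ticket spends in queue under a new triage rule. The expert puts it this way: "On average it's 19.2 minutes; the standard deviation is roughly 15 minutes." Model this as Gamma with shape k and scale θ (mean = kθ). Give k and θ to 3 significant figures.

k ≈ 1.64, θ ≈ 11.7

For Gamma(k, scale θ): mean = kθ, variance = kθ², so CV = 1/√k.
CV = SD/mean = 15/19.2 = 0.7812, hence k = 1/CV² = 1.64.
Then θ = mean/k = 19.2/1.64 = 11.7.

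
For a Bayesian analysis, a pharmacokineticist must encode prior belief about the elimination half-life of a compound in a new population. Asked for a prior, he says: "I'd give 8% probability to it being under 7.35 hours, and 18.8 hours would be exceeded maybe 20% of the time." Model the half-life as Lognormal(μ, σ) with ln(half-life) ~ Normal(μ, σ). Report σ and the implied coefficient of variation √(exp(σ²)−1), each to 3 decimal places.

σ ≈ 0.418, CV ≈ 0.437

If T ~ Lognormal(μ,σ) then ln T ~ Normal(μ,σ), so the p-quantile of ln T is μ + z_p·σ.
ln(7.35) = 1.995 and ln(18.8) = 2.934; z_{0.08} = -1.405, z_{0.8} = 0.8416.
σ = (2.934 − 1.995)/(0.8416 − (-1.405)) = 0.418.
μ = 1.995 − (-1.405)·0.418 = 2.582.
CV = √(exp(σ²)−1) = √(exp(0.1747)−1) = 0.437.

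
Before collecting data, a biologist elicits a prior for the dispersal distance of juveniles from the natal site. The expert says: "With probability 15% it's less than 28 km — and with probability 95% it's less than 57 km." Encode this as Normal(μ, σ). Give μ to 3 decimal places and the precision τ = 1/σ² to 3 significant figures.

μ = 39.210, τ = 0.00855

For Normal(μ,σ), the p-quantile is μ + z_p·σ. Here z_{0.15} = -1.036, z_{0.95} = 1.645.
So 28 = μ − 1.036σ and 57 = μ + 1.645σ.
Subtracting: σ = (57 − 28)/(1.645 − (-1.036)) = 10.816.
Then μ = 28 − (-1.036)·10.816 = 39.210.
Precision τ = 1/σ² = 1/10.82² = 0.00855.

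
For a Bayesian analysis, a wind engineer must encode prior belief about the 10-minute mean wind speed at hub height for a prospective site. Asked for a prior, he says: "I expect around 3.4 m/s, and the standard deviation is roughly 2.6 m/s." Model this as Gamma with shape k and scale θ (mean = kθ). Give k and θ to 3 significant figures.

For Gamma(k, scale θ): mean = kθ, variance = kθ², so CV = 1/√k.
CV = SD/mean = 2.6/3.4 = 0.7647, hence k = 1/CV² = 1.71.
Then θ = mean/k = 3.4/1.71 = 1.99.

k ≈ 1.71, θ ≈ 1.99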